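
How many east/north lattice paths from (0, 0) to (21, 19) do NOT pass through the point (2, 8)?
Number of paths = 128824179900

Total paths from (0, 0) to (21, 19): C(40, 21) = 131282408400. Paths through (2, 8): (paths (0, 0) → (2, 8)) × (paths (2, 8) → (21, 19)) = C(10, 2) · C(30, 19) = 45 · 54627300 = 2458228500. Avoidance count = 131282408400 − 2458228500 = 128824179900.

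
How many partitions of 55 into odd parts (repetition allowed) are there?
p_odd(55) = 6378

Enumerate partitions using only odd parts via the recurrence o(n, m) = o(n, m−2) + o(n−m, m) over odd m, starting from the largest odd part ≤ n. This gives p_odd(55) = 6378. (Euler's theorem: equals the count of distinct-part partitions.)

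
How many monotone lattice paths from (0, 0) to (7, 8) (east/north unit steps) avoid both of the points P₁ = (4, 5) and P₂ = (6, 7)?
Number of paths = 1995

Inclusion–exclusion. Total paths: C(15, 7) = 6435. Through P₁: C(9, 4)·C(6, 3) = 2520. Through P₂: C(13, 6)·C(2, 1) = 3432. Since P₁ is strictly southwest of P₂, a monotone path through both must visit P₁ then P₂; paths through both = C(9, 4)·C(4, 2)·C(2, 1) = 1512. Avoid both = 6435 − 2520 − 3432 + 1512 = 1995.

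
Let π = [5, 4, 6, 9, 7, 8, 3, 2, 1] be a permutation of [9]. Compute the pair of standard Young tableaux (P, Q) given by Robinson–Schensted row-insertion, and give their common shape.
P = [1, 6, 7, 8] / [2, 9] / [3] / [4] / [5];  Q = [1, 3, 4, 6] / [2, 5] / [7] / [8] / [9];  common shape = (4, 2, 1, 1, 1)

Row-insert the values π_1, π_2, … into P one at a time, bumping the leftmost entry strictly greater than the inserted value down to the next row. The recording tableau Q records, in position (i, j), the step at which that cell was added to P.
  Insert 5 (step 1): P = [5];  Q = [1]
  Insert 4 (step 2): P = [4] / [5];  Q = [1] / [2]
  Insert 6 (step 3): P = [4, 6] / [5];  Q = [1, 3] / [2]
  Insert 9 (step 4): P = [4, 6, 9] / [5];  Q = [1, 3, 4] / [2]
  Insert 7 (step 5): P = [4, 6, 7] / [5, 9];  Q = [1, 3, 4] / [2, 5]
  Insert 8 (step 6): P = [4, 6, 7, 8] / [5, 9];  Q = [1, 3, 4, 6] / [2, 5]
  Insert 3 (step 7): P = [3, 6, 7, 8] / [4, 9] / [5];  Q = [1, 3, 4, 6] / [2, 5] / [7]
  Insert 2 (step 8): P = [2, 6, 7, 8] / [3, 9] / [4] / [5];  Q = [1, 3, 4, 6] / [2, 5] / [7] / [8]
  Insert 1 (step 9): P = [1, 6, 7, 8] / [2, 9] / [3] / [4] / [5];  Q = [1, 3, 4, 6] / [2, 5] / [7] / [8] / [9]
Final shape: (4, 2, 1, 1, 1).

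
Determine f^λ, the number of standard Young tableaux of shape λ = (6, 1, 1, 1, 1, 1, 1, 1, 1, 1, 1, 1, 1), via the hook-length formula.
# SYT of shape (6, 1, 1, 1, 1, 1, 1, 1, 1, 1, 1, 1, 1) = 6188

Hook-length formula: f^λ = n! / Π hook(c), product over all cells c of the Young diagram. For λ = (6, 1, 1, 1, 1, 1, 1, 1, 1, 1, 1, 1, 1), n = 18 boxes. Hook lengths by row (left-to-right, top-to-bottom): [18, 5, 4, 3, 2, 1]; [12]; [11]; [10]; [9]; [8]; [7]; [6]; [5]; [4]; [3]; [2]; [1]. Product of hooks = 1034643456000. So f^λ = 18! / 1034643456000 = 6402373705728000 / 1034643456000 = 6188.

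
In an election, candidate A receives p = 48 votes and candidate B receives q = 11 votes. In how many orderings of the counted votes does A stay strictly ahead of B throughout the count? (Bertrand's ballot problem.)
Strict-lead orderings = 175512804285

Total orderings of the 59 votes with 48 for A: C(59, 48) = 279871768995. By the Bertrand ballot formula (Cycle Lemma / reflection principle), the number of orderings in which A is strictly ahead of B throughout is (p − q)/(p + q) · C(p + q, p) = (48 − 11)/(48 + 11) · 279871768995 = 175512804285.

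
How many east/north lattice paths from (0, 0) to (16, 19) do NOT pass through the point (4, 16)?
Number of paths = 4057724475

Total paths from (0, 0) to (16, 19): C(35, 16) = 4059928950. Paths through (4, 16): (paths (0, 0) → (4, 16)) × (paths (4, 16) → (16, 19)) = C(20, 4) · C(15, 12) = 4845 · 455 = 2204475. Avoidance count = 4059928950 − 2204475 = 4057724475.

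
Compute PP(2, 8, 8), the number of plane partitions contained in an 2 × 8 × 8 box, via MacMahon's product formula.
PP(2, 8, 8) = 34763300

Evaluate the triple product over i = 1..2, j = 1..8, k = 1..8. The factors are (2/1) · (3/2) · (4/3) · (5/4) · (6/5) · (7/6) · (8/7) · (9/8) · … (128 factors total). The numerators and denominators telescope so the product is an integer; carrying out the multiplication exactly gives PP(2, 8, 8) = 34763300.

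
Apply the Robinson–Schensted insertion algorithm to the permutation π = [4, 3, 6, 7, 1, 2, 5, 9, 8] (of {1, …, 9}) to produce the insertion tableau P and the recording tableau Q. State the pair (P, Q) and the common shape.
P = [1, 2, 5, 8] / [3, 6, 7, 9] / [4];  Q = [1, 3, 4, 8] / [2, 6, 7, 9] / [5];  common shape = (4, 4, 1)

Row-insert the values π_1, π_2, … into P one at a time, bumping the leftmost entry strictly greater than the inserted value down to the next row. The recording tableau Q records, in position (i, j), the step at which that cell was added to P.
  Insert 4 (step 1): P = [4];  Q = [1]
  Insert 3 (step 2): P = [3] / [4];  Q = [1] / [2]
  Insert 6 (step 3): P = [3, 6] / [4];  Q = [1, 3] / [2]
  Insert 7 (step 4): P = [3, 6, 7] / [4];  Q = [1, 3, 4] / [2]
  Insert 1 (step 5): P = [1, 6, 7] / [3] / [4];  Q = [1, 3, 4] / [2] / [5]
  Insert 2 (step 6): P = [1, 2, 7] / [3, 6] / [4];  Q = [1, 3, 4] / [2, 6] / [5]
  Insert 5 (step 7): P = [1, 2, 5] / [3, 6, 7] / [4];  Q = [1, 3, 4] / [2, 6, 7] / [5]
  Insert 9 (step 8): P = [1, 2, 5, 9] / [3, 6, 7] / [4];  Q = [1, 3, 4, 8] / [2, 6, 7] / [5]
  Insert 8 (step 9): P = [1, 2, 5, 8] / [3, 6, 7, 9] / [4];  Q = [1, 3, 4, 8] / [2, 6, 7, 9] / [5]
Final shape: (4, 4, 1).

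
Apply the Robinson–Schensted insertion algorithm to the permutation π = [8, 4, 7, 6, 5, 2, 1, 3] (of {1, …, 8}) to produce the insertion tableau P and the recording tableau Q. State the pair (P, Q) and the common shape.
P = [1, 3] / [2, 5] / [4] / [6] / [7] / [8];  Q = [1, 3] / [2, 8] / [4] / [5] / [6] / [7];  common shape = (2, 2, 1, 1, 1, 1)

Row-insert the values π_1, π_2, … into P one at a time, bumping the leftmost entry strictly greater than the inserted value down to the next row. The recording tableau Q records, in position (i, j), the step at which that cell was added to P.
  Insert 8 (step 1): P = [8];  Q = [1]
  Insert 4 (step 2): P = [4] / [8];  Q = [1] / [2]
  Insert 7 (step 3): P = [4, 7] / [8];  Q = [1, 3] / [2]
  Insert 6 (step 4): P = [4, 6] / [7] / [8];  Q = [1, 3] / [2] / [4]
  Insert 5 (step 5): P = [4, 5] / [6] / [7] / [8];  Q = [1, 3] / [2] / [4] / [5]
  Insert 2 (step 6): P = [2, 5] / [4] / [6] / [7] / [8];  Q = [1, 3] / [2] / [4] / [5] / [6]
  Insert 1 (step 7): P = [1, 5] / [2] / [4] / [6] / [7] / [8];  Q = [1, 3] / [2] / [4] / [5] / [6] / [7]
  Insert 3 (step 8): P = [1, 3] / [2, 5] / [4] / [6] / [7] / [8];  Q = [1, 3] / [2, 8] / [4] / [5] / [6] / [7]
Final shape: (2, 2, 1, 1, 1, 1).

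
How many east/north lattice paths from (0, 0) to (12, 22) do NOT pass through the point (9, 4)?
Number of paths = 547403090

Total paths from (0, 0) to (12, 22): C(34, 12) = 548354040. Paths through (9, 4): (paths (0, 0) → (9, 4)) × (paths (9, 4) → (12, 22)) = C(13, 9) · C(21, 3) = 715 · 1330 = 950950. Avoidance count = 548354040 − 950950 = 547403090.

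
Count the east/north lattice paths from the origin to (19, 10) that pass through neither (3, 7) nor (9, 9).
Number of paths = 19415870

Inclusion–exclusion. Total paths: C(29, 19) = 20030010. Through P₁: C(10, 3)·C(19, 16) = 116280. Through P₂: C(18, 9)·C(11, 10) = 534820. Since P₁ is strictly southwest of P₂, a monotone path through both must visit P₁ then P₂; paths through both = C(10, 3)·C(8, 6)·C(11, 10) = 36960. Avoid both = 20030010 − 116280 − 534820 + 36960 = 19415870.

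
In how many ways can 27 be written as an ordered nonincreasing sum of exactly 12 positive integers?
p(27, 12 parts) = 172

Partitions of n into exactly k parts are in bijection with partitions of n − k into at most k parts (subtract 1 from each part). So p(27, exactly 12) = p(15, parts ≤ 12). Computing via the recurrence p(m, j) = p(m, j−1) + p(m−j, j) gives 172.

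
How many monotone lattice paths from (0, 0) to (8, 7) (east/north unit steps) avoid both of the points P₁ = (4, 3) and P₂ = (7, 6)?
Number of paths = 1953

Inclusion–exclusion. Total paths: C(15, 8) = 6435. Through P₁: C(7, 4)·C(8, 4) = 2450. Through P₂: C(13, 7)·C(2, 1) = 3432. Since P₁ is strictly southwest of P₂, a monotone path through both must visit P₁ then P₂; paths through both = C(7, 4)·C(6, 3)·C(2, 1) = 1400. Avoid both = 6435 − 2450 − 3432 + 1400 = 1953.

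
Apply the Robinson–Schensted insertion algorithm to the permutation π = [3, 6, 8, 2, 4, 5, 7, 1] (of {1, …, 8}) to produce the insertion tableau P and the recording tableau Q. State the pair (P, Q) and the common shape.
P = [1, 4, 5, 7] / [2, 6, 8] / [3];  Q = [1, 2, 3, 7] / [4, 5, 6] / [8];  common shape = (4, 3, 1)

Row-insert the values π_1, π_2, … into P one at a time, bumping the leftmost entry strictly greater than the inserted value down to the next row. The recording tableau Q records, in position (i, j), the step at which that cell was added to P.
  Insert 3 (step 1): P = [3];  Q = [1]
  Insert 6 (step 2): P = [3, 6];  Q = [1, 2]
  Insert 8 (step 3): P = [3, 6, 8];  Q = [1, 2, 3]
  Insert 2 (step 4): P = [2, 6, 8] / [3];  Q = [1, 2, 3] / [4]
  Insert 4 (step 5): P = [2, 4, 8] / [3, 6];  Q = [1, 2, 3] / [4, 5]
  Insert 5 (step 6): P = [2, 4, 5] / [3, 6, 8];  Q = [1, 2, 3] / [4, 5, 6]
  Insert 7 (step 7): P = [2, 4, 5, 7] / [3, 6, 8];  Q = [1, 2, 3, 7] / [4, 5, 6]
  Insert 1 (step 8): P = [1, 4, 5, 7] / [2, 6, 8] / [3];  Q = [1, 2, 3, 7] / [4, 5, 6] / [8]
Final shape: (4, 3, 1).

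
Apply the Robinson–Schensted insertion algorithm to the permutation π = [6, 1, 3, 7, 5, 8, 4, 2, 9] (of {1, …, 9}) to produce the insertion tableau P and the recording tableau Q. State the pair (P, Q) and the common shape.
P = [1, 2, 4, 8, 9] / [3, 7] / [5] / [6];  Q = [1, 3, 4, 6, 9] / [2, 5] / [7] / [8];  common shape = (5, 2, 1, 1)

Row-insert the values π_1, π_2, … into P one at a time, bumping the leftmost entry strictly greater than the inserted value down to the next row. The recording tableau Q records, in position (i, j), the step at which that cell was added to P.
  Insert 6 (step 1): P = [6];  Q = [1]
  Insert 1 (step 2): P = [1] / [6];  Q = [1] / [2]
  Insert 3 (step 3): P = [1, 3] / [6];  Q = [1, 3] / [2]
  Insert 7 (step 4): P = [1, 3, 7] / [6];  Q = [1, 3, 4] / [2]
  Insert 5 (step 5): P = [1, 3, 5] / [6, 7];  Q = [1, 3, 4] / [2, 5]
  Insert 8 (step 6): P = [1, 3, 5, 8] / [6, 7];  Q = [1, 3, 4, 6] / [2, 5]
  Insert 4 (step 7): P = [1, 3, 4, 8] / [5, 7] / [6];  Q = [1, 3, 4, 6] / [2, 5] / [7]
  Insert 2 (step 8): P = [1, 2, 4, 8] / [3, 7] / [5] / [6];  Q = [1, 3, 4, 6] / [2, 5] / [7] / [8]
  Insert 9 (step 9): P = [1, 2, 4, 8, 9] / [3, 7] / [5] / [6];  Q = [1, 3, 4, 6, 9] / [2, 5] / [7] / [8]
Final shape: (5, 2, 1, 1).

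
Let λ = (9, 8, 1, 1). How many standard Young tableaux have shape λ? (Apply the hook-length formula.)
# SYT of shape (9, 8, 1, 1) = 554268

Hook-length formula: f^λ = n! / Π hook(c), product over all cells c of the Young diagram. For λ = (9, 8, 1, 1), n = 19 boxes. Hook lengths by row (left-to-right, top-to-bottom): [12, 9, 8, 7, 6, 5, 4, 3, 1]; [10, 7, 6, 5, 4, 3, 2, 1]; [2]; [1]. Product of hooks = 219469824000. So f^λ = 19! / 219469824000 = 121645100408832000 / 219469824000 = 554268.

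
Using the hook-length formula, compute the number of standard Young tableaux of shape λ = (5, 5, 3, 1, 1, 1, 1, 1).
# SYT of shape (5, 5, 3, 1, 1, 1, 1, 1) = 3508596

Hook-length formula: f^λ = n! / Π hook(c), product over all cells c of the Young diagram. For λ = (5, 5, 3, 1, 1, 1, 1, 1), n = 18 boxes. Hook lengths by row (left-to-right, top-to-bottom): [12, 6, 5, 3, 2]; [11, 5, 4, 2, 1]; [8, 2, 1]; [5]; [4]; [3]; [2]; [1]. Product of hooks = 1824768000. So f^λ = 18! / 1824768000 = 6402373705728000 / 1824768000 = 3508596.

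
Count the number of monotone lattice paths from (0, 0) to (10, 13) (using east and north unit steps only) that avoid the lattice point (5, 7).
Number of paths = 778162

Total paths from (0, 0) to (10, 13): C(23, 10) = 1144066. Paths through (5, 7): (paths (0, 0) → (5, 7)) × (paths (5, 7) → (10, 13)) = C(12, 5) · C(11, 5) = 792 · 462 = 365904. Avoidance count = 1144066 − 365904 = 778162.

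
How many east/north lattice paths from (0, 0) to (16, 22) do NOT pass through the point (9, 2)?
Number of paths = 22191132780

Total paths from (0, 0) to (16, 22): C(38, 16) = 22239974430. Paths through (9, 2): (paths (0, 0) → (9, 2)) × (paths (9, 2) → (16, 22)) = C(11, 9) · C(27, 7) = 55 · 888030 = 48841650. Avoidance count = 22239974430 − 48841650 = 22191132780.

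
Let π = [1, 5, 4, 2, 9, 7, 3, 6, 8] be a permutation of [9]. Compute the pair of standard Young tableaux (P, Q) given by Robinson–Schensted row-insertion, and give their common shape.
P = [1, 2, 3, 6, 8] / [4, 7] / [5, 9];  Q = [1, 2, 5, 8, 9] / [3, 6] / [4, 7];  common shape = (5, 2, 2)

Row-insert the values π_1, π_2, … into P one at a time, bumping the leftmost entry strictly greater than the inserted value down to the next row. The recording tableau Q records, in position (i, j), the step at which that cell was added to P.
  Insert 1 (step 1): P = [1];  Q = [1]
  Insert 5 (step 2): P = [1, 5];  Q = [1, 2]
  Insert 4 (step 3): P = [1, 4] / [5];  Q = [1, 2] / [3]
  Insert 2 (step 4): P = [1, 2] / [4] / [5];  Q = [1, 2] / [3] / [4]
  Insert 9 (step 5): P = [1, 2, 9] / [4] / [5];  Q = [1, 2, 5] / [3] / [4]
  Insert 7 (step 6): P = [1, 2, 7] / [4, 9] / [5];  Q = [1, 2, 5] / [3, 6] / [4]
  Insert 3 (step 7): P = [1, 2, 3] / [4, 7] / [5, 9];  Q = [1, 2, 5] / [3, 6] / [4, 7]
  Insert 6 (step 8): P = [1, 2, 3, 6] / [4, 7] / [5, 9];  Q = [1, 2, 5, 8] / [3, 6] / [4, 7]
  Insert 8 (step 9): P = [1, 2, 3, 6, 8] / [4, 7] / [5, 9];  Q = [1, 2, 5, 8, 9] / [3, 6] / [4, 7]
Final shape: (5, 2, 2).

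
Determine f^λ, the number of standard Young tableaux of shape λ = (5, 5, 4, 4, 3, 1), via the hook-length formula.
# SYT of shape (5, 5, 4, 4, 3, 1) = 823087980

Hook-length formula: f^λ = n! / Π hook(c), product over all cells c of the Young diagram. For λ = (5, 5, 4, 4, 3, 1), n = 22 boxes. Hook lengths by row (left-to-right, top-to-bottom): [10, 8, 7, 5, 2]; [9, 7, 6, 4, 1]; [7, 5, 4, 2]; [6, 4, 3, 1]; [4, 2, 1]; [1]. Product of hooks = 1365590016000. So f^λ = 22! / 1365590016000 = 1124000727777607680000 / 1365590016000 = 823087980.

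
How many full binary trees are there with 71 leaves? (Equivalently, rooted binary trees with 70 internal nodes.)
C_70 = 1321422108420282270489942177190229544600

These full binary trees are counted by the Catalan number C_n = (1/(n + 1)) · C(2n, n). For n = 70: C_70 = (1/71) · C(140, 70) = 93820969697840041204785894580506297666600/71 = 1321422108420282270489942177190229544600.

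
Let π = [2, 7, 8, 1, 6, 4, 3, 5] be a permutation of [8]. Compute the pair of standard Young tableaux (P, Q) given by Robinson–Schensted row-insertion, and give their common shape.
P = [1, 3, 5] / [2, 4, 8] / [6] / [7];  Q = [1, 2, 3] / [4, 5, 8] / [6] / [7];  common shape = (3, 3, 1, 1)

Row-insert the values π_1, π_2, … into P one at a time, bumping the leftmost entry strictly greater than the inserted value down to the next row. The recording tableau Q records, in position (i, j), the step at which that cell was added to P.
  Insert 2 (step 1): P = [2];  Q = [1]
  Insert 7 (step 2): P = [2, 7];  Q = [1, 2]
  Insert 8 (step 3): P = [2, 7, 8];  Q = [1, 2, 3]
  Insert 1 (step 4): P = [1, 7, 8] / [2];  Q = [1, 2, 3] / [4]
  Insert 6 (step 5): P = [1, 6, 8] / [2, 7];  Q = [1, 2, 3] / [4, 5]
  Insert 4 (step 6): P = [1, 4, 8] / [2, 6] / [7];  Q = [1, 2, 3] / [4, 5] / [6]
  Insert 3 (step 7): P = [1, 3, 8] / [2, 4] / [6] / [7];  Q = [1, 2, 3] / [4, 5] / [6] / [7]
  Insert 5 (step 8): P = [1, 3, 5] / [2, 4, 8] / [6] / [7];  Q = [1, 2, 3] / [4, 5, 8] / [6] / [7]
Final shape: (3, 3, 1, 1).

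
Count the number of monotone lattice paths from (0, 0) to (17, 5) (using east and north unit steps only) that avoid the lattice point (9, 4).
Number of paths = 19899

Total paths from (0, 0) to (17, 5): C(22, 17) = 26334. Paths through (9, 4): (paths (0, 0) → (9, 4)) × (paths (9, 4) → (17, 5)) = C(13, 9) · C(9, 8) = 715 · 9 = 6435. Avoidance count = 26334 − 6435 = 19899.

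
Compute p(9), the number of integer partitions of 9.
p(9) = 30

List all partitions of 9: 9, 8+1, 7+2, 7+1+1, 6+3, 6+2+1, 6+1+1+1, 5+4, 5+3+1, 5+2+2, 5+2+1+1, 5+1+1+1+1, 4+4+1, 4+3+2, 4+3+1+1, 4+2+2+1, 4+2+1+1+1, 4+1+1+1+1+1, 3+3+3, 3+3+2+1, 3+3+1+1+1, 3+2+2+2, 3+2+2+1+1, 3+2+1+1+1+1, 3+1+1+1+1+1+1, 2+2+2+2+1, 2+2+2+1+1+1, 2+2+1+1+1+1+1, 2+1+1+1+1+1+1+1, 1+1+1+1+1+1+1+1+1. Counting them gives p(9) = 30.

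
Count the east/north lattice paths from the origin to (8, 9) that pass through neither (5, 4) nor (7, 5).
Number of paths = 15184

Inclusion–exclusion. Total paths: C(17, 8) = 24310. Through P₁: C(9, 5)·C(8, 3) = 7056. Through P₂: C(12, 7)·C(5, 1) = 3960. Since P₁ is strictly southwest of P₂, a monotone path through both must visit P₁ then P₂; paths through both = C(9, 5)·C(3, 2)·C(5, 1) = 1890. Avoid both = 24310 − 7056 − 3960 + 1890 = 15184.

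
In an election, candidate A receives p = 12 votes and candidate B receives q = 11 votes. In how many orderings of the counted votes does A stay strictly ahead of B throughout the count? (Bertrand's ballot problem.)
Strict-lead orderings = 58786

Total orderings of the 23 votes with 12 for A: C(23, 12) = 1352078. By the Bertrand ballot formula (Cycle Lemma / reflection principle), the number of orderings in which A is strictly ahead of B throughout is (p − q)/(p + q) · C(p + q, p) = (12 − 11)/(12 + 11) · 1352078 = 58786.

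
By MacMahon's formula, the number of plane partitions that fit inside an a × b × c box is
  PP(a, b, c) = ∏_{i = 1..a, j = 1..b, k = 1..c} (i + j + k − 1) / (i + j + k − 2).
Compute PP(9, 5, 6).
PP(9, 5, 6) = 72261531710368

Evaluate the triple product over i = 1..9, j = 1..5, k = 1..6. The factors are (2/1) · (3/2) · (4/3) · (5/4) · (6/5) · (7/6) · (3/2) · (4/3) · … (270 factors total). The numerators and denominators telescope so the product is an integer; carrying out the multiplication exactly gives PP(9, 5, 6) = 72261531710368.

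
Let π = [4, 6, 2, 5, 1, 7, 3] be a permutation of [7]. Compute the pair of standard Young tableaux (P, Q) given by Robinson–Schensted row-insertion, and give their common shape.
P = [1, 3, 7] / [2, 5] / [4, 6];  Q = [1, 2, 6] / [3, 4] / [5, 7];  common shape = (3, 2, 2)

Row-insert the values π_1, π_2, … into P one at a time, bumping the leftmost entry strictly greater than the inserted value down to the next row. The recording tableau Q records, in position (i, j), the step at which that cell was added to P.
  Insert 4 (step 1): P = [4];  Q = [1]
  Insert 6 (step 2): P = [4, 6];  Q = [1, 2]
  Insert 2 (step 3): P = [2, 6] / [4];  Q = [1, 2] / [3]
  Insert 5 (step 4): P = [2, 5] / [4, 6];  Q = [1, 2] / [3, 4]
  Insert 1 (step 5): P = [1, 5] / [2, 6] / [4];  Q = [1, 2] / [3, 4] / [5]
  Insert 7 (step 6): P = [1, 5, 7] / [2, 6] / [4];  Q = [1, 2, 6] / [3, 4] / [5]
  Insert 3 (step 7): P = [1, 3, 7] / [2, 5] / [4, 6];  Q = [1, 2, 6] / [3, 4] / [5, 7]
Final shape: (3, 2, 2).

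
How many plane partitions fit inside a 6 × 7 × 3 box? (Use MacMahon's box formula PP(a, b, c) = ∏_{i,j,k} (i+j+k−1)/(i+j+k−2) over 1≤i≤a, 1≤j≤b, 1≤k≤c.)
PP(6, 7, 3) = 131589315

Evaluate the triple product over i = 1..6, j = 1..7, k = 1..3. The factors are (2/1) · (3/2) · (4/3) · (3/2) · (4/3) · (5/4) · (4/3) · (5/4) · … (126 factors total). The numerators and denominators telescope so the product is an integer; carrying out the multiplication exactly gives PP(6, 7, 3) = 131589315.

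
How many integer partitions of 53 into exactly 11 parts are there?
p(53, 11 parts) = 27169

Partitions of n into exactly k parts are in bijection with partitions of n − k into at most k parts (subtract 1 from each part). So p(53, exactly 11) = p(42, parts ≤ 11). Computing via the recurrence p(m, j) = p(m, j−1) + p(m−j, j) gives 27169.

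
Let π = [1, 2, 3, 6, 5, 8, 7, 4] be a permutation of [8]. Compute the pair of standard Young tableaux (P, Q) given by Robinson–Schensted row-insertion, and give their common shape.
P = [1, 2, 3, 4, 7] / [5, 8] / [6];  Q = [1, 2, 3, 4, 6] / [5, 7] / [8];  common shape = (5, 2, 1)

Row-insert the values π_1, π_2, … into P one at a time, bumping the leftmost entry strictly greater than the inserted value down to the next row. The recording tableau Q records, in position (i, j), the step at which that cell was added to P.
  Insert 1 (step 1): P = [1];  Q = [1]
  Insert 2 (step 2): P = [1, 2];  Q = [1, 2]
  Insert 3 (step 3): P = [1, 2, 3];  Q = [1, 2, 3]
  Insert 6 (step 4): P = [1, 2, 3, 6];  Q = [1, 2, 3, 4]
  Insert 5 (step 5): P = [1, 2, 3, 5] / [6];  Q = [1, 2, 3, 4] / [5]
  Insert 8 (step 6): P = [1, 2, 3, 5, 8] / [6];  Q = [1, 2, 3, 4, 6] / [5]
  Insert 7 (step 7): P = [1, 2, 3, 5, 7] / [6, 8];  Q = [1, 2, 3, 4, 6] / [5, 7]
  Insert 4 (step 8): P = [1, 2, 3, 4, 7] / [5, 8] / [6];  Q = [1, 2, 3, 4, 6] / [5, 7] / [8]
Final shape: (5, 2, 1).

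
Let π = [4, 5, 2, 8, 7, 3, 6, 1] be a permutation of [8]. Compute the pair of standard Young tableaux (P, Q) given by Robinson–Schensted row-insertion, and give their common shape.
P = [1, 3, 6] / [2, 5, 7] / [4] / [8];  Q = [1, 2, 4] / [3, 5, 7] / [6] / [8];  common shape = (3, 3, 1, 1)

Row-insert the values π_1, π_2, … into P one at a time, bumping the leftmost entry strictly greater than the inserted value down to the next row. The recording tableau Q records, in position (i, j), the step at which that cell was added to P.
  Insert 4 (step 1): P = [4];  Q = [1]
  Insert 5 (step 2): P = [4, 5];  Q = [1, 2]
  Insert 2 (step 3): P = [2, 5] / [4];  Q = [1, 2] / [3]
  Insert 8 (step 4): P = [2, 5, 8] / [4];  Q = [1, 2, 4] / [3]
  Insert 7 (step 5): P = [2, 5, 7] / [4, 8];  Q = [1, 2, 4] / [3, 5]
  Insert 3 (step 6): P = [2, 3, 7] / [4, 5] / [8];  Q = [1, 2, 4] / [3, 5] / [6]
  Insert 6 (step 7): P = [2, 3, 6] / [4, 5, 7] / [8];  Q = [1, 2, 4] / [3, 5, 7] / [6]
  Insert 1 (step 8): P = [1, 3, 6] / [2, 5, 7] / [4] / [8];  Q = [1, 2, 4] / [3, 5, 7] / [6] / [8]
Final shape: (3, 3, 1, 1).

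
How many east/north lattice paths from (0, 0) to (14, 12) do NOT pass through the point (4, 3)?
Number of paths = 6424470

Total paths from (0, 0) to (14, 12): C(26, 14) = 9657700. Paths through (4, 3): (paths (0, 0) → (4, 3)) × (paths (4, 3) → (14, 12)) = C(7, 4) · C(19, 10) = 35 · 92378 = 3233230. Avoidance count = 9657700 − 3233230 = 6424470.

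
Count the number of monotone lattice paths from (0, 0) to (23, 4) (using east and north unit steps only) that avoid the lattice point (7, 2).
Number of paths = 12042

Total paths from (0, 0) to (23, 4): C(27, 23) = 17550. Paths through (7, 2): (paths (0, 0) → (7, 2)) × (paths (7, 2) → (23, 4)) = C(9, 7) · C(18, 16) = 36 · 153 = 5508. Avoidance count = 17550 − 5508 = 12042.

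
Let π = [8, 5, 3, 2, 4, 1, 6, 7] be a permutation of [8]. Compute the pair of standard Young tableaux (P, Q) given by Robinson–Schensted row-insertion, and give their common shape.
P = [1, 4, 6, 7] / [2] / [3] / [5] / [8];  Q = [1, 5, 7, 8] / [2] / [3] / [4] / [6];  common shape = (4, 1, 1, 1, 1)

Row-insert the values π_1, π_2, … into P one at a time, bumping the leftmost entry strictly greater than the inserted value down to the next row. The recording tableau Q records, in position (i, j), the step at which that cell was added to P.
  Insert 8 (step 1): P = [8];  Q = [1]
  Insert 5 (step 2): P = [5] / [8];  Q = [1] / [2]
  Insert 3 (step 3): P = [3] / [5] / [8];  Q = [1] / [2] / [3]
  Insert 2 (step 4): P = [2] / [3] / [5] / [8];  Q = [1] / [2] / [3] / [4]
  Insert 4 (step 5): P = [2, 4] / [3] / [5] / [8];  Q = [1, 5] / [2] / [3] / [4]
  Insert 1 (step 6): P = [1, 4] / [2] / [3] / [5] / [8];  Q = [1, 5] / [2] / [3] / [4] / [6]
  Insert 6 (step 7): P = [1, 4, 6] / [2] / [3] / [5] / [8];  Q = [1, 5, 7] / [2] / [3] / [4] / [6]
  Insert 7 (step 8): P = [1, 4, 6, 7] / [2] / [3] / [5] / [8];  Q = [1, 5, 7, 8] / [2] / [3] / [4] / [6]
Final shape: (4, 1, 1, 1, 1).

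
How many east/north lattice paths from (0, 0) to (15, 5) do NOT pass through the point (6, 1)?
Number of paths = 10499

Total paths from (0, 0) to (15, 5): C(20, 15) = 15504. Paths through (6, 1): (paths (0, 0) → (6, 1)) × (paths (6, 1) → (15, 5)) = C(7, 6) · C(13, 9) = 7 · 715 = 5005. Avoidance count = 15504 − 5005 = 10499.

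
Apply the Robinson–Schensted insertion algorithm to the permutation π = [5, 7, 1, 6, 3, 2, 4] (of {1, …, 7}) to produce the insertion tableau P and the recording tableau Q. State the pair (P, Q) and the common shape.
P = [1, 2, 4] / [3, 6] / [5] / [7];  Q = [1, 2, 7] / [3, 4] / [5] / [6];  common shape = (3, 2, 1, 1)

Row-insert the values π_1, π_2, … into P one at a time, bumping the leftmost entry strictly greater than the inserted value down to the next row. The recording tableau Q records, in position (i, j), the step at which that cell was added to P.
  Insert 5 (step 1): P = [5];  Q = [1]
  Insert 7 (step 2): P = [5, 7];  Q = [1, 2]
  Insert 1 (step 3): P = [1, 7] / [5];  Q = [1, 2] / [3]
  Insert 6 (step 4): P = [1, 6] / [5, 7];  Q = [1, 2] / [3, 4]
  Insert 3 (step 5): P = [1, 3] / [5, 6] / [7];  Q = [1, 2] / [3, 4] / [5]
  Insert 2 (step 6): P = [1, 2] / [3, 6] / [5] / [7];  Q = [1, 2] / [3, 4] / [5] / [6]
  Insert 4 (step 7): P = [1, 2, 4] / [3, 6] / [5] / [7];  Q = [1, 2, 7] / [3, 4] / [5] / [6]
Final shape: (3, 2, 1, 1).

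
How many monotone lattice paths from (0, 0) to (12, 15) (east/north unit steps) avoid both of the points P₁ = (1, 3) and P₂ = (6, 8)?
Number of paths = 8552128

Inclusion–exclusion. Total paths: C(27, 12) = 17383860. Through P₁: C(4, 1)·C(23, 11) = 5408312. Through P₂: C(14, 6)·C(13, 6) = 5153148. Since P₁ is strictly southwest of P₂, a monotone path through both must visit P₁ then P₂; paths through both = C(4, 1)·C(10, 5)·C(13, 6) = 1729728. Avoid both = 17383860 − 5408312 − 5153148 + 1729728 = 8552128.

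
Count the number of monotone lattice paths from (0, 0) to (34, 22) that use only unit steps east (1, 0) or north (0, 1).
Number of paths = 2142582442263900

A monotone lattice path from (0, 0) to (34, 22) consists of 34 east steps and 22 north steps in some order, so it is determined by which 34 of the 56 steps are east. The count is C(56, 34) = 2142582442263900.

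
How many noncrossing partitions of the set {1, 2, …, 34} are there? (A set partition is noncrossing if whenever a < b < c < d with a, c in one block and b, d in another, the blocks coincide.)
C_34 = 812944042149730764

These noncrossing partitions are counted by the Catalan number C_n = (1/(n + 1)) · C(2n, n). For n = 34: C_34 = (1/35) · C(68, 34) = 28453041475240576740/35 = 812944042149730764.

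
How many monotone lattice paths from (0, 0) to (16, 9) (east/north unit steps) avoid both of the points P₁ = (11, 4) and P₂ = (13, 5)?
Number of paths = 1542440

Inclusion–exclusion. Total paths: C(25, 16) = 2042975. Through P₁: C(15, 11)·C(10, 5) = 343980. Through P₂: C(18, 13)·C(7, 3) = 299880. Since P₁ is strictly southwest of P₂, a monotone path through both must visit P₁ then P₂; paths through both = C(15, 11)·C(3, 2)·C(7, 3) = 143325. Avoid both = 2042975 − 343980 − 299880 + 143325 = 1542440.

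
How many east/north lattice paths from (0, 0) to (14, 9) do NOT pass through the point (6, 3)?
Number of paths = 564938

Total paths from (0, 0) to (14, 9): C(23, 14) = 817190. Paths through (6, 3): (paths (0, 0) → (6, 3)) × (paths (6, 3) → (14, 9)) = C(9, 6) · C(14, 8) = 84 · 3003 = 252252. Avoidance count = 817190 − 252252 = 564938.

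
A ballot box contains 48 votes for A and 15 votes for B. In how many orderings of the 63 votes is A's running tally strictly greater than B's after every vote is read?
Strict-lead orderings = 63973765569945

Total orderings of the 63 votes with 48 for A: C(63, 48) = 122131734269895. By the Bertrand ballot formula (Cycle Lemma / reflection principle), the number of orderings in which A is strictly ahead of B throughout is (p − q)/(p + q) · C(p + q, p) = (48 − 15)/(48 + 15) · 122131734269895 = 63973765569945.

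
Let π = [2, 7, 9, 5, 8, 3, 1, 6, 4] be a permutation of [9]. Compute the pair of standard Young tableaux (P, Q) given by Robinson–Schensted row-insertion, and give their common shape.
P = [1, 3, 4] / [2, 6] / [5, 8] / [7, 9];  Q = [1, 2, 3] / [4, 5] / [6, 8] / [7, 9];  common shape = (3, 2, 2, 2)

Row-insert the values π_1, π_2, … into P one at a time, bumping the leftmost entry strictly greater than the inserted value down to the next row. The recording tableau Q records, in position (i, j), the step at which that cell was added to P.
  Insert 2 (step 1): P = [2];  Q = [1]
  Insert 7 (step 2): P = [2, 7];  Q = [1, 2]
  Insert 9 (step 3): P = [2, 7, 9];  Q = [1, 2, 3]
  Insert 5 (step 4): P = [2, 5, 9] / [7];  Q = [1, 2, 3] / [4]
  Insert 8 (step 5): P = [2, 5, 8] / [7, 9];  Q = [1, 2, 3] / [4, 5]
  Insert 3 (step 6): P = [2, 3, 8] / [5, 9] / [7];  Q = [1, 2, 3] / [4, 5] / [6]
  Insert 1 (step 7): P = [1, 3, 8] / [2, 9] / [5] / [7];  Q = [1, 2, 3] / [4, 5] / [6] / [7]
  Insert 6 (step 8): P = [1, 3, 6] / [2, 8] / [5, 9] / [7];  Q = [1, 2, 3] / [4, 5] / [6, 8] / [7]
  Insert 4 (step 9): P = [1, 3, 4] / [2, 6] / [5, 8] / [7, 9];  Q = [1, 2, 3] / [4, 5] / [6, 8] / [7, 9]
Final shape: (3, 2, 2, 2).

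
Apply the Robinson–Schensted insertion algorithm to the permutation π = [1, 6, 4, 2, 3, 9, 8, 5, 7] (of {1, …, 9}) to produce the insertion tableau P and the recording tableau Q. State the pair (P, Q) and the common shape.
P = [1, 2, 3, 5, 7] / [4, 8] / [6, 9];  Q = [1, 2, 5, 6, 9] / [3, 7] / [4, 8];  common shape = (5, 2, 2)

Row-insert the values π_1, π_2, … into P one at a time, bumping the leftmost entry strictly greater than the inserted value down to the next row. The recording tableau Q records, in position (i, j), the step at which that cell was added to P.
  Insert 1 (step 1): P = [1];  Q = [1]
  Insert 6 (step 2): P = [1, 6];  Q = [1, 2]
  Insert 4 (step 3): P = [1, 4] / [6];  Q = [1, 2] / [3]
  Insert 2 (step 4): P = [1, 2] / [4] / [6];  Q = [1, 2] / [3] / [4]
  Insert 3 (step 5): P = [1, 2, 3] / [4] / [6];  Q = [1, 2, 5] / [3] / [4]
  Insert 9 (step 6): P = [1, 2, 3, 9] / [4] / [6];  Q = [1, 2, 5, 6] / [3] / [4]
  Insert 8 (step 7): P = [1, 2, 3, 8] / [4, 9] / [6];  Q = [1, 2, 5, 6] / [3, 7] / [4]
  Insert 5 (step 8): P = [1, 2, 3, 5] / [4, 8] / [6, 9];  Q = [1, 2, 5, 6] / [3, 7] / [4, 8]
  Insert 7 (step 9): P = [1, 2, 3, 5, 7] / [4, 8] / [6, 9];  Q = [1, 2, 5, 6, 9] / [3, 7] / [4, 8]
Final shape: (5, 2, 2).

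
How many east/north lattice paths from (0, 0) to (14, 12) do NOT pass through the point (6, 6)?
Number of paths = 6882928

Total paths from (0, 0) to (14, 12): C(26, 14) = 9657700. Paths through (6, 6): (paths (0, 0) → (6, 6)) × (paths (6, 6) → (14, 12)) = C(12, 6) · C(14, 8) = 924 · 3003 = 2774772. Avoidance count = 9657700 − 2774772 = 6882928.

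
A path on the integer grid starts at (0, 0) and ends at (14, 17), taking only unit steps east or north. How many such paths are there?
Number of paths = 265182525

A monotone lattice path from (0, 0) to (14, 17) consists of 14 east steps and 17 north steps in some order, so it is determined by which 14 of the 31 steps are east. The count is C(31, 14) = 265182525.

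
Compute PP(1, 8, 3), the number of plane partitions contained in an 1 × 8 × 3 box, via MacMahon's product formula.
PP(1, 8, 3) = 165

Evaluate the triple product over i = 1..1, j = 1..8, k = 1..3. The factors are (2/1) · (3/2) · (4/3) · (3/2) · (4/3) · (5/4) · (4/3) · (5/4) · … (24 factors total). The numerators and denominators telescope so the product is an integer; carrying out the multiplication exactly gives PP(1, 8, 3) = 165.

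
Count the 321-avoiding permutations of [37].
C_37 = 45950804324621742364

These 321-avoiding permutations are counted by the Catalan number C_n = (1/(n + 1)) · C(2n, n). For n = 37: C_37 = (1/38) · C(74, 37) = 1746130564335626209832/38 = 45950804324621742364.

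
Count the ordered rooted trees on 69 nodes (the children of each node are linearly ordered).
C_68 = 86218923998960285726185640663701108500

These ordered rooted trees are counted by the Catalan number C_n = (1/(n + 1)) · C(2n, n). For n = 68: C_68 = (1/69) · C(136, 68) = 5949105755928259715106809205795376486500/69 = 86218923998960285726185640663701108500.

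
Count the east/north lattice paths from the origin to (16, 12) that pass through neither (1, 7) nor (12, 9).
Number of paths = 20032013

Inclusion–exclusion. Total paths: C(28, 16) = 30421755. Through P₁: C(8, 1)·C(20, 15) = 124032. Through P₂: C(21, 12)·C(7, 4) = 10287550. Since P₁ is strictly southwest of P₂, a monotone path through both must visit P₁ then P₂; paths through both = C(8, 1)·C(13, 11)·C(7, 4) = 21840. Avoid both = 30421755 − 124032 − 10287550 + 21840 = 20032013.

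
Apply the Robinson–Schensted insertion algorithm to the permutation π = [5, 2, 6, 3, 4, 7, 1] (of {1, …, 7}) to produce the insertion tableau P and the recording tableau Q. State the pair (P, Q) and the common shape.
P = [1, 3, 4, 7] / [2, 6] / [5];  Q = [1, 3, 5, 6] / [2, 4] / [7];  common shape = (4, 2, 1)

Row-insert the values π_1, π_2, … into P one at a time, bumping the leftmost entry strictly greater than the inserted value down to the next row. The recording tableau Q records, in position (i, j), the step at which that cell was added to P.
  Insert 5 (step 1): P = [5];  Q = [1]
  Insert 2 (step 2): P = [2] / [5];  Q = [1] / [2]
  Insert 6 (step 3): P = [2, 6] / [5];  Q = [1, 3] / [2]
  Insert 3 (step 4): P = [2, 3] / [5, 6];  Q = [1, 3] / [2, 4]
  Insert 4 (step 5): P = [2, 3, 4] / [5, 6];  Q = [1, 3, 5] / [2, 4]
  Insert 7 (step 6): P = [2, 3, 4, 7] / [5, 6];  Q = [1, 3, 5, 6] / [2, 4]
  Insert 1 (step 7): P = [1, 3, 4, 7] / [2, 6] / [5];  Q = [1, 3, 5, 6] / [2, 4] / [7]
Final shape: (4, 2, 1).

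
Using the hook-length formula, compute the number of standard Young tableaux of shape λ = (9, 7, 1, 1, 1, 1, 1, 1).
# SYT of shape (9, 7, 1, 1, 1, 1, 1, 1) = 86178015

Hook-length formula: f^λ = n! / Π hook(c), product over all cells c of the Young diagram. For λ = (9, 7, 1, 1, 1, 1, 1, 1), n = 22 boxes. Hook lengths by row (left-to-right, top-to-bottom): [16, 9, 8, 7, 6, 5, 4, 2, 1]; [13, 6, 5, 4, 3, 2, 1]; [6]; [5]; [4]; [3]; [2]; [1]. Product of hooks = 13042778112000. So f^λ = 22! / 13042778112000 = 1124000727777607680000 / 13042778112000 = 86178015.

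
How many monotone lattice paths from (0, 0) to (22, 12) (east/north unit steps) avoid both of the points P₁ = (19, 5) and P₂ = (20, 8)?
Number of paths = 499182225

Inclusion–exclusion. Total paths: C(34, 22) = 548354040. Through P₁: C(24, 19)·C(10, 3) = 5100480. Through P₂: C(28, 20)·C(6, 2) = 46621575. Since P₁ is strictly southwest of P₂, a monotone path through both must visit P₁ then P₂; paths through both = C(24, 19)·C(4, 1)·C(6, 2) = 2550240. Avoid both = 548354040 − 5100480 − 46621575 + 2550240 = 499182225.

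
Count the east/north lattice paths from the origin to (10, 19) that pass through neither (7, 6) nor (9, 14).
Number of paths = 14629230

Inclusion–exclusion. Total paths: C(29, 10) = 20030010. Through P₁: C(13, 7)·C(16, 3) = 960960. Through P₂: C(23, 9)·C(6, 1) = 4903140. Since P₁ is strictly southwest of P₂, a monotone path through both must visit P₁ then P₂; paths through both = C(13, 7)·C(10, 2)·C(6, 1) = 463320. Avoid both = 20030010 − 960960 − 4903140 + 463320 = 14629230.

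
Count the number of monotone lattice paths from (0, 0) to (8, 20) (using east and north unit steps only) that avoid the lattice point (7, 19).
Number of paths = 1792505

Total paths from (0, 0) to (8, 20): C(28, 8) = 3108105. Paths through (7, 19): (paths (0, 0) → (7, 19)) × (paths (7, 19) → (8, 20)) = C(26, 7) · C(2, 1) = 657800 · 2 = 1315600. Avoidance count = 3108105 − 1315600 = 1792505.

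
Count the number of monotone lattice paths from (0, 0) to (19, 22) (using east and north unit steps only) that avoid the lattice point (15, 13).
Number of paths = 217891525800

Total paths from (0, 0) to (19, 22): C(41, 19) = 244662670200. Paths through (15, 13): (paths (0, 0) → (15, 13)) × (paths (15, 13) → (19, 22)) = C(28, 15) · C(13, 4) = 37442160 · 715 = 26771144400. Avoidance count = 244662670200 − 26771144400 = 217891525800.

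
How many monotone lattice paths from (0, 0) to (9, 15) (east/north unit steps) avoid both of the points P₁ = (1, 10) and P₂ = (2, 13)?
Number of paths = 1291151

Inclusion–exclusion. Total paths: C(24, 9) = 1307504. Through P₁: C(11, 1)·C(13, 8) = 14157. Through P₂: C(15, 2)·C(9, 7) = 3780. Since P₁ is strictly southwest of P₂, a monotone path through both must visit P₁ then P₂; paths through both = C(11, 1)·C(4, 1)·C(9, 7) = 1584. Avoid both = 1307504 − 14157 − 3780 + 1584 = 1291151.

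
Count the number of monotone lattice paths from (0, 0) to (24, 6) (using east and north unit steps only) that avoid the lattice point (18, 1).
Number of paths = 584997

Total paths from (0, 0) to (24, 6): C(30, 24) = 593775. Paths through (18, 1): (paths (0, 0) → (18, 1)) × (paths (18, 1) → (24, 6)) = C(19, 18) · C(11, 6) = 19 · 462 = 8778. Avoidance count = 593775 − 8778 = 584997.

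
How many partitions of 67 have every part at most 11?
p(67, parts ≤ 11) = 567377

Use the recurrence p(n, m) = p(n, m−1) + p(n−m, m): either the largest part is < m (count p(n, m−1)) or the largest part is exactly m (remove one copy of m, count p(n−m, m)). With p(0, ·) = 1 this gives p(67, parts ≤ 11) = 567377. (By conjugating Young diagrams, this also counts partitions of 67 into at most 11 parts.)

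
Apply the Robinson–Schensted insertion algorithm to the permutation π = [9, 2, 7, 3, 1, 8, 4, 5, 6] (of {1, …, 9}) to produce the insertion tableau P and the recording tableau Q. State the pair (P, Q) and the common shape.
P = [1, 3, 4, 5, 6] / [2, 8] / [7] / [9];  Q = [1, 3, 6, 8, 9] / [2, 7] / [4] / [5];  common shape = (5, 2, 1, 1)

Row-insert the values π_1, π_2, … into P one at a time, bumping the leftmost entry strictly greater than the inserted value down to the next row. The recording tableau Q records, in position (i, j), the step at which that cell was added to P.
  Insert 9 (step 1): P = [9];  Q = [1]
  Insert 2 (step 2): P = [2] / [9];  Q = [1] / [2]
  Insert 7 (step 3): P = [2, 7] / [9];  Q = [1, 3] / [2]
  Insert 3 (step 4): P = [2, 3] / [7] / [9];  Q = [1, 3] / [2] / [4]
  Insert 1 (step 5): P = [1, 3] / [2] / [7] / [9];  Q = [1, 3] / [2] / [4] / [5]
  Insert 8 (step 6): P = [1, 3, 8] / [2] / [7] / [9];  Q = [1, 3, 6] / [2] / [4] / [5]
  Insert 4 (step 7): P = [1, 3, 4] / [2, 8] / [7] / [9];  Q = [1, 3, 6] / [2, 7] / [4] / [5]
  Insert 5 (step 8): P = [1, 3, 4, 5] / [2, 8] / [7] / [9];  Q = [1, 3, 6, 8] / [2, 7] / [4] / [5]
  Insert 6 (step 9): P = [1, 3, 4, 5, 6] / [2, 8] / [7] / [9];  Q = [1, 3, 6, 8, 9] / [2, 7] / [4] / [5]
Final shape: (5, 2, 1, 1).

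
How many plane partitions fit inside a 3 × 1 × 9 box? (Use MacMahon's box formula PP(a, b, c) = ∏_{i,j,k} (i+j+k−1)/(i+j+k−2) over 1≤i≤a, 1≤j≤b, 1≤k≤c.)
PP(3, 1, 9) = 220

Evaluate the triple product over i = 1..3, j = 1..1, k = 1..9. The factors are (2/1) · (3/2) · (4/3) · (5/4) · (6/5) · (7/6) · (8/7) · (9/8) · … (27 factors total). The numerators and denominators telescope so the product is an integer; carrying out the multiplication exactly gives PP(3, 1, 9) = 220.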